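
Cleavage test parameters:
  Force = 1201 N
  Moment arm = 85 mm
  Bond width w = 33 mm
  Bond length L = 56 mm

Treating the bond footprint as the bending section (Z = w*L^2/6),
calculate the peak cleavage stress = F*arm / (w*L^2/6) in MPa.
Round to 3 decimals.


M = 1201 * 85 = 102085 N*mm
Z = 33 * 56^2 / 6 = 103488 / 6 mm^3
sigma = M / Z = 6 * 102085 / 103488 = 612510 / 103488
= 5.919 MPa

5.919


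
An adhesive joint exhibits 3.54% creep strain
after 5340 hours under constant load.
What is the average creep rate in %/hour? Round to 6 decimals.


Creep rate = strain / time
= 3.54 / 5340
= 0.000663 %/h

0.000663


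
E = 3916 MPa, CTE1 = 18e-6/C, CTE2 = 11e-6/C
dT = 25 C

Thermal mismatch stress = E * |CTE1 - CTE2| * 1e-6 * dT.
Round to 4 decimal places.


= 3916 * 7e-6 * 25
= 0.6853 MPa

0.6853


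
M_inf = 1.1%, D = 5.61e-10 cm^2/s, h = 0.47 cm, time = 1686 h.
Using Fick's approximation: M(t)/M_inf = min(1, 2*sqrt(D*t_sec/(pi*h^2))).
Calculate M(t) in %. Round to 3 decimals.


t = 6069600 s
ratio = min(1, 2*sqrt(5.61e-10*6069600/(pi*0.2209)))
= 0.140094
M(t) = 1.1 * 0.140094 = 0.154%

0.154


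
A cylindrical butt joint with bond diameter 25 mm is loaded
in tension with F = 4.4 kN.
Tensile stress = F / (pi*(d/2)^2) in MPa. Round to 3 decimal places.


Area = pi * (25/2)^2 = 490.8739 mm^2
Stress = 4.4*1000 / 490.8739
= 8.964 MPa

8.964


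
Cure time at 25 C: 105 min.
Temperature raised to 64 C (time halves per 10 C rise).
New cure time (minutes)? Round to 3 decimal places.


Acceleration factor = 2^(39/10) = 14.9285
New time = 105 / 14.9285 = 7.034 min

7.034


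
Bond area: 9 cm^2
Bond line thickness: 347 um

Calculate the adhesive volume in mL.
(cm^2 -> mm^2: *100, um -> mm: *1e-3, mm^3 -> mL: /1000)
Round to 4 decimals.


V = 9*100 * 347*1e-3 / 1000
= 0.3123 mL

0.3123


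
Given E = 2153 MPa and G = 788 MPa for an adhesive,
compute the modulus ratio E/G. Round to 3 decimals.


E/G ratio = 2153 / 788 = 2.732

2.732


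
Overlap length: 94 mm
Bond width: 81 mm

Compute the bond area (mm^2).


Bond area = 94 * 81 = 7614 mm^2

7614


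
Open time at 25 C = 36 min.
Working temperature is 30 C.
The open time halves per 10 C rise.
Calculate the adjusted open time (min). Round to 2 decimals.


factor = 2^((30 - 25) / 10) = 1.4142
ot = 36 / 1.4142 = 25.46 min

25.46


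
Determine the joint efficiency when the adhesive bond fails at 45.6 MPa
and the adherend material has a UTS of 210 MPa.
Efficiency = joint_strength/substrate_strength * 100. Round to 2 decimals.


Joint efficiency = 45.6 / 210 * 100
= 21.71%

21.71


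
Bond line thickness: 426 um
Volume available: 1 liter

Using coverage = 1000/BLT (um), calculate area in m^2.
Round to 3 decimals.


1 L = 1e6 mm^3, thickness = 426 um = 0.426 mm
Area = 1e6 / 0.426 mm^2 = (1e6 / 0.426) / 1e6 m^2 = 1000 / 426 m^2
= 2.347 m^2

2.347


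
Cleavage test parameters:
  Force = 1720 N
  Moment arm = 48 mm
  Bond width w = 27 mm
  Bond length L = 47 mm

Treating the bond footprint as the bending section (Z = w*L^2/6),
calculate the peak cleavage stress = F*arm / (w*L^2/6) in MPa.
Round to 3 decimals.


M = 1720 * 48 = 82560 N*mm
Z = 27 * 47^2 / 6 = 59643 / 6 mm^3
sigma = M / Z = 6 * 82560 / 59643 = 495360 / 59643
= 8.305 MPa

8.305


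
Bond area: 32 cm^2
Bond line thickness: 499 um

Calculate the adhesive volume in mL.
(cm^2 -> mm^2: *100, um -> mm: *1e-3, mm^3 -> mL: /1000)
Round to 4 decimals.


V = 32*100 * 499*1e-3 / 1000
= 1.5968 mL

1.5968


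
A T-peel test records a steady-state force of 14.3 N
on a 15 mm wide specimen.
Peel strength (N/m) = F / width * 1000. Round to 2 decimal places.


Peel strength = 14.3 / 15 * 1000
= 953.33 N/m

953.33


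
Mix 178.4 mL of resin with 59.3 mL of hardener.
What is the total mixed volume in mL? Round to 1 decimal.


Total = 178.4 + 59.3 = 237.7 mL

237.7


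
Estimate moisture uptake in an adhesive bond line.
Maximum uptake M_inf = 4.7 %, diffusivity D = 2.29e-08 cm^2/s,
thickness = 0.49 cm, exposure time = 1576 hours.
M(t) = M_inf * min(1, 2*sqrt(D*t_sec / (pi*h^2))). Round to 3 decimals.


Convert time: 1576 h = 5673600 s
ratio = min(1, 2*sqrt(2.29e-08*5673600/(pi*0.49^2)))
= 0.830053
M(t) = 4.7 * 0.830053 = 3.901%

3.901


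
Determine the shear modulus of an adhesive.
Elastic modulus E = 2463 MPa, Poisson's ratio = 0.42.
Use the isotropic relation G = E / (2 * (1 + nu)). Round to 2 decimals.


G = 2463 / (2*(1+0.42)) = 2463 / 2.84
= 867.25 MPa

867.25


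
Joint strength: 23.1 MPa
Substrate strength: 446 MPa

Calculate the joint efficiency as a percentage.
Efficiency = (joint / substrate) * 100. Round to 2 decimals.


Efficiency = (23.1 / 446) * 100 = 5.18%

5.18


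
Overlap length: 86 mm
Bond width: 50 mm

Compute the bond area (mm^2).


Bond area = 86 * 50 = 4300 mm^2

4300


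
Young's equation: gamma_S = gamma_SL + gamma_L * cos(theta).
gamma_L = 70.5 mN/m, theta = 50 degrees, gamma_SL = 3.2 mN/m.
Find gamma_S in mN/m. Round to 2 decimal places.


cos(50 deg) = 0.642788
gamma_S = 3.2 + 70.5 * 0.642788
= 48.52 mN/m

48.52


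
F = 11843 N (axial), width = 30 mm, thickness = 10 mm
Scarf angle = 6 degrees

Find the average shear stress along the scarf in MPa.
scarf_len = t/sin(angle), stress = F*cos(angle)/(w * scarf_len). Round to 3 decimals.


scarf_len = 10/sin(6 deg) = 95.6677
cos(6 deg) = 0.994522
stress = 11843*0.994522/(30*95.6677) = 4.104 MPa

4.104


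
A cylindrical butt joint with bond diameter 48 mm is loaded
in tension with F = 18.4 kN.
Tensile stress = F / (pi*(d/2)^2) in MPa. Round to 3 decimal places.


Area = pi * (48/2)^2 = 1809.5574 mm^2
Stress = 18.4*1000 / 1809.5574
= 10.168 MPa

10.168


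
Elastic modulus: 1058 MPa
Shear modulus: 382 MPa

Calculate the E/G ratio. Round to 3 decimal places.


E / G = 1058 / 382 = 2.770

2.770


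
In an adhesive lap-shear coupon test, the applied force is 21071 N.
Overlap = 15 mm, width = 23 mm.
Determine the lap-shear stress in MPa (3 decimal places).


stress = F / (overlap * width)
= 21071 / (15 * 23)
= 61.075 MPa

61.075


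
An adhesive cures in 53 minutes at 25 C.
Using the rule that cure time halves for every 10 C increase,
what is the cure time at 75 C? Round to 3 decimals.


Factor = 2^((75 - 25) / 10) = 32.0000
Cure time = 53 / 32.0000
= 1.656 minutes

1.656


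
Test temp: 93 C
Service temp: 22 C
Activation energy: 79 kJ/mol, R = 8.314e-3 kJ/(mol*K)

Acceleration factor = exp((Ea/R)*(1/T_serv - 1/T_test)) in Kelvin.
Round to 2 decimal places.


AF = exp((79/0.008314)*(1/295.15 - 1/366.15))
= 514.25

514.25


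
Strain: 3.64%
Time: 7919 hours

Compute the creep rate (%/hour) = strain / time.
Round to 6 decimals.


Creep rate = 3.64 / 7919
= 0.000460 %/h

0.000460


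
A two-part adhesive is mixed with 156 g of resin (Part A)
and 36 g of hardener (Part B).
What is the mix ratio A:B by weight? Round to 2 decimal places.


Mix ratio = mass_A / mass_B
= 156 / 36
= 4.33

4.33


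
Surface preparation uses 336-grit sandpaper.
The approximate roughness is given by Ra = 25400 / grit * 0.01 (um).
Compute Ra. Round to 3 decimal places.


Ra = 25400 / 336 * 0.01
= 254 / 336
= 0.756 um

0.756


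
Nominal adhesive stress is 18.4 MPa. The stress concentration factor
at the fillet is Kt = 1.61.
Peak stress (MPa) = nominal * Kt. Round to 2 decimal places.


Peak = 18.4 * 1.61 = 29.62 MPa

29.62


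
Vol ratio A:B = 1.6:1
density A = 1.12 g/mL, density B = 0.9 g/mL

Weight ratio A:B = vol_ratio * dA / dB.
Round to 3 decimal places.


Weight ratio = 1.6 * 1.12 / 0.9
= 1.991

1.991


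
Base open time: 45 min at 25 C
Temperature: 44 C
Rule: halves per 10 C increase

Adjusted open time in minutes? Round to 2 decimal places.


Acceleration = 2^((44-25)/10) = 3.7321
Open time = 45 / 3.7321 = 12.06 min

12.06


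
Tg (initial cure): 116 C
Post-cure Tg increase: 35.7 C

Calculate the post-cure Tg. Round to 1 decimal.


Post-cure Tg = 116 + 35.7 = 151.7 C

151.7


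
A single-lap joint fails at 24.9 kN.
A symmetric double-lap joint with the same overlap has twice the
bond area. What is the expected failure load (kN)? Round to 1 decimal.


Double-lap load = 2 * 24.9 = 49.8 kN

49.8


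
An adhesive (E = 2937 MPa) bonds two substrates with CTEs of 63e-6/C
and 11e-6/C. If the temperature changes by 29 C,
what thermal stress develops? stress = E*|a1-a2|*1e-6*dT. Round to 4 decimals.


Stress = 2937 * |63 - 11| * 1e-6 * 29
= 4.4290 MPa

4.4290


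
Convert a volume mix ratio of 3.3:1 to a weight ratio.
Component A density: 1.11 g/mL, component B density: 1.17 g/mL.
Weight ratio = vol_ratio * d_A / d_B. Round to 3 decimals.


= 3.3 * 1.11 / 1.17 = 3.131

3.131


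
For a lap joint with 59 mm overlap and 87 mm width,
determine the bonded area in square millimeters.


Area = 59 * 87 = 5133 mm^2

5133


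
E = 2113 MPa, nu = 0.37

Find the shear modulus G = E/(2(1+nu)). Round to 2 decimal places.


G = 2113 / (2 * 1.37)
= 771.17 MPa

771.17


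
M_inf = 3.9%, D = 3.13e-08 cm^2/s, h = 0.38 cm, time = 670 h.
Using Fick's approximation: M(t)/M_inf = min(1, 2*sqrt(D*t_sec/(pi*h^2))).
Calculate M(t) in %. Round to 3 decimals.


t = 2412000 s
ratio = min(1, 2*sqrt(3.13e-08*2412000/(pi*0.1444)))
= 0.815891
M(t) = 3.9 * 0.815891 = 3.182%

3.182


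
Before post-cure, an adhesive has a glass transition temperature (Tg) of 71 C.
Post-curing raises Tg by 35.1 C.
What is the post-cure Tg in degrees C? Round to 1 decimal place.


Tg_post = Tg_base + delta_Tg
= 71 + 35.1
= 106.1 C

106.1


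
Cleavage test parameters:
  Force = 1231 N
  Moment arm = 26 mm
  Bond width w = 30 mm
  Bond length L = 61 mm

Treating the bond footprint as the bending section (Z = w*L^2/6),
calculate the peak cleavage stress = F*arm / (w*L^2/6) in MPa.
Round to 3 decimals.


M = 1231 * 26 = 32006 N*mm
Z = 30 * 61^2 / 6 = 111630 / 6 mm^3
sigma = M / Z = 6 * 32006 / 111630 = 192036 / 111630
= 1.720 MPa

1.720


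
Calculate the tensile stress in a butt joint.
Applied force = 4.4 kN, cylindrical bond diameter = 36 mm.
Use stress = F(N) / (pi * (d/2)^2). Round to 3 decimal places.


A = pi * 18.0^2 = 1017.8760 mm^2
sigma = 4400.0 / 1017.8760 = 4.323 MPa

4.323


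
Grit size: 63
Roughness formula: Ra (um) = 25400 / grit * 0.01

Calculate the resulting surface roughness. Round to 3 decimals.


Ra = 25400 / 63 * 0.01
= 4.032 um

4.032


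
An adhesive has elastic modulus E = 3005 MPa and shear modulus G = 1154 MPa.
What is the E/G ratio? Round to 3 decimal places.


E/G = 3005 / 1154 = 2.604

2.604


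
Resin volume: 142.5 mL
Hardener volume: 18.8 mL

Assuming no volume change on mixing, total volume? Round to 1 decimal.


V_total = 142.5 + 18.8 = 161.3 mL

161.3


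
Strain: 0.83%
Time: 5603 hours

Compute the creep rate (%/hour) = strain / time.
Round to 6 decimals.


Creep rate = 0.83 / 5603
= 0.000148 %/h

0.000148


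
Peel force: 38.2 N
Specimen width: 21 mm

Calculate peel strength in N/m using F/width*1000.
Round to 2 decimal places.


Peel strength = 38.2 / 21 * 1000 = 1819.05 N/m

1819.05


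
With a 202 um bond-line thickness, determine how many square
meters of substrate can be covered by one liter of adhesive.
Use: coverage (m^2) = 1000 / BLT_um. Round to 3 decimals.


Coverage = 1000 / 202 = 4.950 m^2

4.950


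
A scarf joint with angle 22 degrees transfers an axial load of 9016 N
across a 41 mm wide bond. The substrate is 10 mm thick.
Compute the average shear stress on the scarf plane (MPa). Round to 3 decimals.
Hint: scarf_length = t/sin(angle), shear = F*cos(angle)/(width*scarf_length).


scarf_length = 10 / sin(22 deg) = 26.6947 mm
cos(22 deg) = 0.927184
shear stress = 9016 * 0.927184 / (41 * 26.6947)
= 7.638 MPa

7.638


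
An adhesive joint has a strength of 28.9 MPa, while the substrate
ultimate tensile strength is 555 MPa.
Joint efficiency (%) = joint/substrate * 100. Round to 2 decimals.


Efficiency = 28.9 / 555 * 100
= 5.21%

5.21


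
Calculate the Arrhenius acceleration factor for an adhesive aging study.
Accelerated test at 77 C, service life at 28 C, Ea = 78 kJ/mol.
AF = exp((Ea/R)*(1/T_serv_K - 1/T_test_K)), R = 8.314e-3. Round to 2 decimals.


T_test = 350.15 K, T_serv = 301.15 K
Ea/R = 78 / 0.008314 = 9381.77
AF = exp(9381.77 * (1/301.15 - 1/350.15))
= 78.22

78.22


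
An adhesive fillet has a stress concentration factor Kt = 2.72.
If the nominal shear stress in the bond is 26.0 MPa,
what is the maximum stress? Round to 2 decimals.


Max stress = 26.0 * 2.72 = 70.72 MPa

70.72


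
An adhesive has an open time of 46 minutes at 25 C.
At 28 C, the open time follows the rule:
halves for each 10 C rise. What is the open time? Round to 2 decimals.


Factor = 2^((28-25)/10) = 1.2311
Open time = 46 / 1.2311 = 37.36 min

37.36


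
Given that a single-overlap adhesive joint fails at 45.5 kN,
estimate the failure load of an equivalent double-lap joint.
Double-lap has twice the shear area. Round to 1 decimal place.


Double-lap factor = 2
Expected load = 45.5 * 2 = 91.0 kN

91.0


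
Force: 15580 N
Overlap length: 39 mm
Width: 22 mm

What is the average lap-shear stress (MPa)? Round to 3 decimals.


Average shear stress = F / (overlap * width)
= 15580 / (39 * 22)
= 18.159 MPa

18.159


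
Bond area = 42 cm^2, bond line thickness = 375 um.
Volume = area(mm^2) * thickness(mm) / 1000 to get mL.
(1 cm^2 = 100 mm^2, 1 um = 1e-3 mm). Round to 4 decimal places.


area_mm2 = 42 * 100 = 4200
blt_mm = 375 * 1e-3 = 0.375
vol_mm3 = 4200 * 0.375 = 1575.0
vol_mL = 1575.0 / 1000 = 1.5750 mL

1.5750


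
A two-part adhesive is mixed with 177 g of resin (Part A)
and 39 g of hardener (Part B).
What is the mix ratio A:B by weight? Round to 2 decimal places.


Mix ratio = mass_A / mass_B
= 177 / 39
= 4.54

4.54


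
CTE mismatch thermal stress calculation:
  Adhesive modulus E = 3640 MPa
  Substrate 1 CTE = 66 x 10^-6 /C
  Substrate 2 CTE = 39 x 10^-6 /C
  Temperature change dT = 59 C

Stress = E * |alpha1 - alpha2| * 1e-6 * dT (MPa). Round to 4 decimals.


delta_alpha = |66 - 39| = 27 x 10^-6/C
Stress = 3640 * 27e-6 * 59
= 5.7985 MPa

5.7985


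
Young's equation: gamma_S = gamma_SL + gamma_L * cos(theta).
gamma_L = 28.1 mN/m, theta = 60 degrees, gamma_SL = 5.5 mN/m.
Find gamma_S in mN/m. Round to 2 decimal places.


cos(60 deg) = 0.500000
gamma_S = 5.5 + 28.1 * 0.500000
= 19.55 mN/m

19.55


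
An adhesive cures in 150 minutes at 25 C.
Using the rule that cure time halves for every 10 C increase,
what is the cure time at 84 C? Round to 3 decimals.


Factor = 2^((84 - 25) / 10) = 59.7141
Cure time = 150 / 59.7141
= 2.512 minutes

2.512


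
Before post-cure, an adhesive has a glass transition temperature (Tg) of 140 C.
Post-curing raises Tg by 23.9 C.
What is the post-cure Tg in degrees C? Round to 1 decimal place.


Tg_post = Tg_base + delta_Tg
= 140 + 23.9
= 163.9 C

163.9


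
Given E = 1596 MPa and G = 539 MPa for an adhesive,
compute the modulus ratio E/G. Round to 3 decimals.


E/G ratio = 1596 / 539 = 2.961

2.961


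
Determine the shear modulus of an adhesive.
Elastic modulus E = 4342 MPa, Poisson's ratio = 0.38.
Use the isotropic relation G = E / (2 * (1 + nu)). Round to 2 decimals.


G = 4342 / (2*(1+0.38)) = 4342 / 2.76
= 1573.19 MPa

1573.19


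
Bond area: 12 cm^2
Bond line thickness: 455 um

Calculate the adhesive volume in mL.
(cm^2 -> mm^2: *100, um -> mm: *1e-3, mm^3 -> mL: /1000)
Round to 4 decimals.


V = 12*100 * 455*1e-3 / 1000
= 0.5460 mL

0.5460


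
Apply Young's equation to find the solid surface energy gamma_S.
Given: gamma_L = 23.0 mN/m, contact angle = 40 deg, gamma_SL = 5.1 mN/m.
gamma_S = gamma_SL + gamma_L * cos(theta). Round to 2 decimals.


theta_rad = 40 * pi/180 = 0.698132
gamma_S = 5.1 + 23.0 * cos(0.698132)
= 22.72 mN/m

22.72


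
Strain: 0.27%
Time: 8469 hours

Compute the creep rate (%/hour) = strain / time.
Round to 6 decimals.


Creep rate = 0.27 / 8469
= 0.000032 %/h

0.000032


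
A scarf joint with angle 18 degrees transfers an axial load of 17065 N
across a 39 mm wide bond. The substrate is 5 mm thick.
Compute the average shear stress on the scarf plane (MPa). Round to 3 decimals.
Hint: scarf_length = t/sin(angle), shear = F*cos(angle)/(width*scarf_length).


scarf_length = 5 / sin(18 deg) = 16.1803 mm
cos(18 deg) = 0.951057
shear stress = 17065 * 0.951057 / (39 * 16.1803)
= 25.719 MPa

25.719


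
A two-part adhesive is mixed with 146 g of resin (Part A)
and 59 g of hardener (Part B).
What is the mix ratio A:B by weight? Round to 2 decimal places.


Mix ratio = mass_A / mass_B
= 146 / 59
= 2.47

2.47


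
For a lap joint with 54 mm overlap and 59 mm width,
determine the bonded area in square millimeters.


Area = 54 * 59 = 3186 mm^2

3186


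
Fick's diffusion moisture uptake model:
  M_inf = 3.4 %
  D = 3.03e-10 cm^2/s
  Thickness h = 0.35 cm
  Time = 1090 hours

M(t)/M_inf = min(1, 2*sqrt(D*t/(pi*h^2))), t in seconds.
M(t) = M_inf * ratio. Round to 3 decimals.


t_sec = 1090 * 3600 = 3924000
ratio = 2*sqrt(3.03e-10*3924000/(pi*0.35^2))
= min(1, 0.111166)
= 0.111166
M(t) = 3.4 * 0.111166 = 0.378 %

0.378


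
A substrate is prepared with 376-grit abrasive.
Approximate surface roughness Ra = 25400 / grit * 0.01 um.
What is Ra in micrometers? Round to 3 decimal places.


Ra = 25400 / 376 * 0.01 = 0.676 um

0.676


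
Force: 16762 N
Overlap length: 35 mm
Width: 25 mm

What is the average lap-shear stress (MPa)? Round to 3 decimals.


Average shear stress = F / (overlap * width)
= 16762 / (35 * 25)
= 19.157 MPa

19.157


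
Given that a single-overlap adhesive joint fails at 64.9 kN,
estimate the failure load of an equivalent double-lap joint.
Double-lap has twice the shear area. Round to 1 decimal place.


Double-lap factor = 2
Expected load = 64.9 * 2 = 129.8 kN

129.8


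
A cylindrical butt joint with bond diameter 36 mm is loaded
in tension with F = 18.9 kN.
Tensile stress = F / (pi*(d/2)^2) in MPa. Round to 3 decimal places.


Area = pi * (36/2)^2 = 1017.8760 mm^2
Stress = 18.9*1000 / 1017.8760
= 18.568 MPa

18.568


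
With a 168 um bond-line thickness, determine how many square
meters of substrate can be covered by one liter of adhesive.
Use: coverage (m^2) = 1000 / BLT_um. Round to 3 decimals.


Coverage = 1000 / 168 = 5.952 m^2

5.952


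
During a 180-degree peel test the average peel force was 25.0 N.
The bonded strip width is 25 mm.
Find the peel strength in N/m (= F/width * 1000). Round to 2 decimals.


Peel strength = F/width * 1000
= 25.0 / 25 * 1000
= 1000.00 N/m

1000.00


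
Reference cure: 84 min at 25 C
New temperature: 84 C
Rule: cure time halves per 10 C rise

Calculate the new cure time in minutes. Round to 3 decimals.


factor = 2^((84-25)/10) = 59.7141
t_new = 84 / 59.7141 = 1.407 min

1.407


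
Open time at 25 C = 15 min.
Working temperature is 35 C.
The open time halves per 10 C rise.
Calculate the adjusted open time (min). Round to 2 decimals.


factor = 2^((35 - 25) / 10) = 2.0000
ot = 15 / 2.0000 = 7.50 min

7.50


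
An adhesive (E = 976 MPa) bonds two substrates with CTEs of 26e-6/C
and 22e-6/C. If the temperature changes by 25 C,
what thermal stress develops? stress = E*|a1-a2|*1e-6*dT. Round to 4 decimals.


Stress = 976 * |26 - 22| * 1e-6 * 25
= 0.0976 MPa

0.0976


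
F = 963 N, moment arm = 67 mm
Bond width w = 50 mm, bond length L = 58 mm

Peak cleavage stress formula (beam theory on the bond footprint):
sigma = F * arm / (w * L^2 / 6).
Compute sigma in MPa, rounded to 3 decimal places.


sigma = (963 * 67) / (50 * 3364 / 6)
= 64521 * 6 / 168200
= 387126 / 168200
= 2.302 MPa

2.302


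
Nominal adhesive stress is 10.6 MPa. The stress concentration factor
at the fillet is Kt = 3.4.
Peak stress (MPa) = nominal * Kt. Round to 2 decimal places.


Peak = 10.6 * 3.4 = 36.04 MPa

36.04


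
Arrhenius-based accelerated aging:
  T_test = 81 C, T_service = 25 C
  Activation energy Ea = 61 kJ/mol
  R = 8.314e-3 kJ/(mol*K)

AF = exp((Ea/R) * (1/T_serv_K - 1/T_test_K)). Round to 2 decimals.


T_test_K = 354.15, T_serv_K = 298.15
AF = exp((61/8.314e-3) * (1/298.15 - 1/354.15))
= 48.97

48.97


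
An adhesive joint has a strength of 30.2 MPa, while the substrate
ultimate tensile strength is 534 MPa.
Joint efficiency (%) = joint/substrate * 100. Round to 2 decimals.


Efficiency = 30.2 / 534 * 100
= 5.66%

5.66


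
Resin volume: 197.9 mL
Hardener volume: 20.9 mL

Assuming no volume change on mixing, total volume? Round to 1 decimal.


V_total = 197.9 + 20.9 = 218.8 mL

218.8


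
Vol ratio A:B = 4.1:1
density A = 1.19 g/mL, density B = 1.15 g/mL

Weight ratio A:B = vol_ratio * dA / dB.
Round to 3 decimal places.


Weight ratio = 4.1 * 1.19 / 1.15
= 4.243

4.243


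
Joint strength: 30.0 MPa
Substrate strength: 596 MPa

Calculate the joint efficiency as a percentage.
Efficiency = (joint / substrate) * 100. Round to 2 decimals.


Efficiency = (30.0 / 596) * 100 = 5.03%

5.03


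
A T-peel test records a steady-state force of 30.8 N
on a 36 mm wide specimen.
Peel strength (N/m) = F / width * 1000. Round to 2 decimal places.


Peel strength = 30.8 / 36 * 1000
= 855.56 N/m

855.56


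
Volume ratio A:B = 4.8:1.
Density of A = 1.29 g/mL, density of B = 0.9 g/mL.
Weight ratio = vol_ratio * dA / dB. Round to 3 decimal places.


Wt ratio = 4.8 * 1.29 / 0.9
= 6.880

6.880


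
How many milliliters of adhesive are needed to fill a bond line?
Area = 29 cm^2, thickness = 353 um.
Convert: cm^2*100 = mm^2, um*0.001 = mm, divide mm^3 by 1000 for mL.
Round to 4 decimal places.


= (29 * 100) * (353 * 0.001) / 1000
= 1.0237 mL

1.0237


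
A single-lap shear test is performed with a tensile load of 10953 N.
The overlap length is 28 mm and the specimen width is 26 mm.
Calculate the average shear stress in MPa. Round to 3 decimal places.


Shear stress = F / (overlap * width)
= 10953 / (28 * 26)
= 10953 / 728
= 15.045 MPa

15.045


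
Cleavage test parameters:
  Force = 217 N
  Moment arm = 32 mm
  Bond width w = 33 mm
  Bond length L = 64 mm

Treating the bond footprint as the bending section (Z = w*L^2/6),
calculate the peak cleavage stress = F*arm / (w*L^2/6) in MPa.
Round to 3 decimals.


M = 217 * 32 = 6944 N*mm
Z = 33 * 64^2 / 6 = 135168 / 6 mm^3
sigma = M / Z = 6 * 6944 / 135168 = 41664 / 135168
= 0.308 MPa

0.308


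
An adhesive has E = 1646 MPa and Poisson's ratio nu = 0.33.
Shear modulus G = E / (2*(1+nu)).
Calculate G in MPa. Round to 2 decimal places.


G = 1646 / (2*(1+0.33))
= 1646 / 2.66
= 618.80 MPa

618.80


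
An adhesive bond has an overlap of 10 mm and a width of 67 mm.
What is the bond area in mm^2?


Bond area = overlap * width
= 10 * 67
= 670 mm^2

670


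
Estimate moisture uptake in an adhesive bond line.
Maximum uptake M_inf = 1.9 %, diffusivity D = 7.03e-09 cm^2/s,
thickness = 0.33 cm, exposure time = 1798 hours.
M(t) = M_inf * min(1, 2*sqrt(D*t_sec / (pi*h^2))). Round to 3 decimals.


Convert time: 1798 h = 6472800 s
ratio = min(1, 2*sqrt(7.03e-09*6472800/(pi*0.33^2)))
= 0.729399
M(t) = 1.9 * 0.729399 = 1.386%

1.386


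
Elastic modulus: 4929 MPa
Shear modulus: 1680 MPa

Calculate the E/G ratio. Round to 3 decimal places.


E / G = 4929 / 1680 = 2.934

2.934


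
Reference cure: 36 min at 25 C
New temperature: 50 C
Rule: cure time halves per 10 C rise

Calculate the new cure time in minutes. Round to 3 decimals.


factor = 2^((50-25)/10) = 5.6569
t_new = 36 / 5.6569 = 6.364 min

6.364


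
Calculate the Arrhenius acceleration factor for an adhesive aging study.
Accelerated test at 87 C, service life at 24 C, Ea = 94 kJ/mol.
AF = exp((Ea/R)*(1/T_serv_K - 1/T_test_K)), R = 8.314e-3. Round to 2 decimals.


T_test = 360.15 K, T_serv = 297.15 K
Ea/R = 94 / 0.008314 = 11306.23
AF = exp(11306.23 * (1/297.15 - 1/360.15))
= 777.27

777.27


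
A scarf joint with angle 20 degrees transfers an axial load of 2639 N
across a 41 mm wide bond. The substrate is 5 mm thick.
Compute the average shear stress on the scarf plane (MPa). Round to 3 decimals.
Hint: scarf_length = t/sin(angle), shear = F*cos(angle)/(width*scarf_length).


scarf_length = 5 / sin(20 deg) = 14.6190 mm
cos(20 deg) = 0.939693
shear stress = 2639 * 0.939693 / (41 * 14.6190)
= 4.137 MPa

4.137


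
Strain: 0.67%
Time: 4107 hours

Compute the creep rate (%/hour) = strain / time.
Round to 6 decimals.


Creep rate = 0.67 / 4107
= 0.000163 %/h

0.000163


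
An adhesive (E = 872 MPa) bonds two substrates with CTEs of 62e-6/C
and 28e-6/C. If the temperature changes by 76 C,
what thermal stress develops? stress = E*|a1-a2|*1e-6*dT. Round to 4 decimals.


Stress = 872 * |62 - 28| * 1e-6 * 76
= 2.2532 MPa

2.2532


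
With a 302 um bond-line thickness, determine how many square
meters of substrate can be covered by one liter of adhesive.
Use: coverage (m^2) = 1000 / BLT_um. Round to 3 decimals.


Coverage = 1000 / 302 = 3.311 m^2

3.311


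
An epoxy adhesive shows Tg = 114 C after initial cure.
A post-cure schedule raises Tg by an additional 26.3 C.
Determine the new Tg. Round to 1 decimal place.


New Tg = 114 + 26.3
= 140.3 C

140.3


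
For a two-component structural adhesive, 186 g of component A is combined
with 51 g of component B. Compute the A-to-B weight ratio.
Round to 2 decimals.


Weight ratio A:B = 186 / 51
= 3.65

3.65


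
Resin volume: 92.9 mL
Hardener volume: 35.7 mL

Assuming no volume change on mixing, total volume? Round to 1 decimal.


V_total = 92.9 + 35.7 = 128.6 mL

128.6


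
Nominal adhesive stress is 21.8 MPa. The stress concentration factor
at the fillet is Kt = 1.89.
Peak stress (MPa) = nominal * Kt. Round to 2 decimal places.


Peak = 21.8 * 1.89 = 41.20 MPa

41.20


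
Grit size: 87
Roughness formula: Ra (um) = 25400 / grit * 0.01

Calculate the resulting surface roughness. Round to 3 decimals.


Ra = 25400 / 87 * 0.01
= 2.920 um

2.920


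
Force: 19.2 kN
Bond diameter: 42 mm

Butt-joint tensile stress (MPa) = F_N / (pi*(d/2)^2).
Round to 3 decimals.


F_N = 19.2 * 1000 = 19200.0 N
A = pi*(21.0)^2 = 1385.4424 mm^2
stress = 19200.0 / 1385.4424 = 13.858 MPa

13.858


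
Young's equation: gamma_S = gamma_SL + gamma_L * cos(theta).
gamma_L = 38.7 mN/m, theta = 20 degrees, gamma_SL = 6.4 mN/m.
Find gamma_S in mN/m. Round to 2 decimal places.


cos(20 deg) = 0.939693
gamma_S = 6.4 + 38.7 * 0.939693
= 42.77 mN/m

42.77


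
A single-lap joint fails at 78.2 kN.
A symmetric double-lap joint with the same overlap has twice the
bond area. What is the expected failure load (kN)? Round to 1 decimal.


Double-lap load = 2 * 78.2 = 156.4 kN

156.4


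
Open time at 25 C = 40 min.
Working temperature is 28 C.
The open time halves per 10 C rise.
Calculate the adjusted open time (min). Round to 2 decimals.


factor = 2^((28 - 25) / 10) = 1.2311
ot = 40 / 1.2311 = 32.49 min

32.49


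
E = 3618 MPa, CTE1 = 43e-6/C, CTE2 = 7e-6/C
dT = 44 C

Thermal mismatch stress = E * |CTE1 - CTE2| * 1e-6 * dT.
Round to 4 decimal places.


= 3618 * 36e-6 * 44
= 5.7309 MPa

5.7309


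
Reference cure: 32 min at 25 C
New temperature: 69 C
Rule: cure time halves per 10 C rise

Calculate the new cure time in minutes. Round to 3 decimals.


factor = 2^((69-25)/10) = 21.1121
t_new = 32 / 21.1121 = 1.516 min

1.516


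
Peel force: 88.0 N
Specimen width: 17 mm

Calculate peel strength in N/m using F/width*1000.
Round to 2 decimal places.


Peel strength = 88.0 / 17 * 1000 = 5176.47 N/m

5176.47


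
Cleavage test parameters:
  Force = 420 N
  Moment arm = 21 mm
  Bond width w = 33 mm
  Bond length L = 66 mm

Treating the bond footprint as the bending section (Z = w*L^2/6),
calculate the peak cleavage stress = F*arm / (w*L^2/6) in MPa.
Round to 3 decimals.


M = 420 * 21 = 8820 N*mm
Z = 33 * 66^2 / 6 = 143748 / 6 mm^3
sigma = M / Z = 6 * 8820 / 143748 = 52920 / 143748
= 0.368 MPa

0.368


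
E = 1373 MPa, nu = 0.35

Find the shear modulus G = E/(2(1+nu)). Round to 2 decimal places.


G = 1373 / (2 * 1.35)
= 508.52 MPa

508.52


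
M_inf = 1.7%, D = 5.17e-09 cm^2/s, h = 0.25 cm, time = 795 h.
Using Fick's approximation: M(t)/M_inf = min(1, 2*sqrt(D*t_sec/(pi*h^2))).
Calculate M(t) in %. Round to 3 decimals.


t = 2862000 s
ratio = min(1, 2*sqrt(5.17e-09*2862000/(pi*0.0625)))
= 0.549029
M(t) = 1.7 * 0.549029 = 0.933%

0.933


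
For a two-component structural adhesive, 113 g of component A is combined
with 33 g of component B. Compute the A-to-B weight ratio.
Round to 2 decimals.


Weight ratio A:B = 113 / 33
= 3.42

3.42


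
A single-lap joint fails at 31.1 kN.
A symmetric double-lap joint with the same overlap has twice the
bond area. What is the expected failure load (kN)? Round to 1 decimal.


Double-lap load = 2 * 31.1 = 62.2 kN

62.2


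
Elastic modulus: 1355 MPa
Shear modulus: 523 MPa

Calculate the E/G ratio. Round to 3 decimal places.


E / G = 1355 / 523 = 2.591

2.591


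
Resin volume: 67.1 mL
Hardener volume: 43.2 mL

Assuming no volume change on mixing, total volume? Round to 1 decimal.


V_total = 67.1 + 43.2 = 110.3 mL

110.3


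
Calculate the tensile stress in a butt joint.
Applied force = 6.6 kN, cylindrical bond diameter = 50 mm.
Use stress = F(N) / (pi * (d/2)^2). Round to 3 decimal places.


A = pi * 25.0^2 = 1963.4954 mm^2
sigma = 6600.0 / 1963.4954 = 3.361 MPa

3.361


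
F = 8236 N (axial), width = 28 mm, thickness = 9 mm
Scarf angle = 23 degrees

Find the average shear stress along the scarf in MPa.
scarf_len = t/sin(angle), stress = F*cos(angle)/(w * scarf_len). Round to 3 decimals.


scarf_len = 9/sin(23 deg) = 23.0337
cos(23 deg) = 0.920505
stress = 8236*0.920505/(28*23.0337) = 11.755 MPa

11.755


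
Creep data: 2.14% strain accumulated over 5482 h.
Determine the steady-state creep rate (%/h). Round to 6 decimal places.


Rate = 2.14 / 5482 = 0.000390 %/h

0.000390


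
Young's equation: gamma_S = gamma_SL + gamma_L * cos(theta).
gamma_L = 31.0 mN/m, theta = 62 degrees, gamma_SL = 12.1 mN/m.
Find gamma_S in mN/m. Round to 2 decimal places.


cos(62 deg) = 0.469472
gamma_S = 12.1 + 31.0 * 0.469472
= 26.65 mN/m

26.65


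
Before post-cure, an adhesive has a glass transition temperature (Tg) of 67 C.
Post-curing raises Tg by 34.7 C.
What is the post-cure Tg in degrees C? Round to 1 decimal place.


Tg_post = Tg_base + delta_Tg
= 67 + 34.7
= 101.7 C

101.7


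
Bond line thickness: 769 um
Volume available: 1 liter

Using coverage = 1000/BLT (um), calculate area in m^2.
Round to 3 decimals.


1 L = 1e6 mm^3, thickness = 769 um = 0.769 mm
Area = 1e6 / 0.769 mm^2 = (1e6 / 0.769) / 1e6 m^2 = 1000 / 769 m^2
= 1.300 m^2

1.300


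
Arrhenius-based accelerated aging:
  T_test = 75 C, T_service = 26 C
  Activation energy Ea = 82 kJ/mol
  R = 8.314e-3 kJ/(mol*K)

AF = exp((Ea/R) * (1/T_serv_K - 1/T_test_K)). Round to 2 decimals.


T_test_K = 348.15, T_serv_K = 299.15
AF = exp((82/8.314e-3) * (1/299.15 - 1/348.15))
= 103.57

103.57


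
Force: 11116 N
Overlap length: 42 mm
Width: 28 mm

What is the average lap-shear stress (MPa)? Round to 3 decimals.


Average shear stress = F / (overlap * width)
= 11116 / (42 * 28)
= 9.452 MPa

9.452


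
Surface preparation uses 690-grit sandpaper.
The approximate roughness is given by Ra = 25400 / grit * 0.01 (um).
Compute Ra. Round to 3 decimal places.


Ra = 25400 / 690 * 0.01
= 254 / 690
= 0.368 um

0.368


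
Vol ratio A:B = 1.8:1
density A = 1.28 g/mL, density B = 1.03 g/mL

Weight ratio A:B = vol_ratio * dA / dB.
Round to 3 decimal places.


Weight ratio = 1.8 * 1.28 / 1.03
= 2.237

2.237


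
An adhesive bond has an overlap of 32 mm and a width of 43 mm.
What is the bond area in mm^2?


Bond area = overlap * width
= 32 * 43
= 1376 mm^2

1376


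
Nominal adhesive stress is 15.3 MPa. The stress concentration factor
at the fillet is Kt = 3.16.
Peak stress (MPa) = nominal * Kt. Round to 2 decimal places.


Peak = 15.3 * 3.16 = 48.35 MPa

48.35


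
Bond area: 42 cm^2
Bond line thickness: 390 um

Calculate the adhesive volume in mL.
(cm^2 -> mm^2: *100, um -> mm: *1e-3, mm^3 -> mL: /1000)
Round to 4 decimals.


V = 42*100 * 390*1e-3 / 1000
= 1.6380 mL

1.6380


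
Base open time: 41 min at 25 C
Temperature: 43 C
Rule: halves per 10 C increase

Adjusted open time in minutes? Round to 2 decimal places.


Acceleration = 2^((43-25)/10) = 3.4822
Open time = 41 / 3.4822 = 11.77 min

11.77


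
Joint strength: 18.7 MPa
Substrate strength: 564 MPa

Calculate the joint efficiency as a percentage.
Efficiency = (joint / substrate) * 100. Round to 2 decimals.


Efficiency = (18.7 / 564) * 100 = 3.32%

3.32


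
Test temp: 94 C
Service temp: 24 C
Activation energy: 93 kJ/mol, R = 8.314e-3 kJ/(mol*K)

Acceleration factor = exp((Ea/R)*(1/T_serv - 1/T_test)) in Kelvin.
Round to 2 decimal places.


AF = exp((93/0.008314)*(1/297.15 - 1/367.15))
= 1309.16

1309.16


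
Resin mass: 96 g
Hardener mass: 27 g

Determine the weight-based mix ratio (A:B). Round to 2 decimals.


Ratio = 96 / 27 = 3.56

3.56


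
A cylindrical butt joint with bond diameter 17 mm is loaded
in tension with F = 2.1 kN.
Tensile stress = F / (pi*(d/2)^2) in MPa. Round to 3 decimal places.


Area = pi * (17/2)^2 = 226.9801 mm^2
Stress = 2.1*1000 / 226.9801
= 9.252 MPa

9.252


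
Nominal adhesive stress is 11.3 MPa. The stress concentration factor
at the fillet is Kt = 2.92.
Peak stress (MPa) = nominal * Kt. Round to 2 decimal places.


Peak = 11.3 * 2.92 = 33.00 MPa

33.00


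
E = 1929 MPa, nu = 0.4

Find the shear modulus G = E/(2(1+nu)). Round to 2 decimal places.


G = 1929 / (2 * 1.40)
= 688.93 MPa

688.93


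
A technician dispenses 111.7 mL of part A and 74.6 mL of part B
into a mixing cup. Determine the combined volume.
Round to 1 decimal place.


Combined volume = 111.7 + 74.6
= 186.3 mL

186.3


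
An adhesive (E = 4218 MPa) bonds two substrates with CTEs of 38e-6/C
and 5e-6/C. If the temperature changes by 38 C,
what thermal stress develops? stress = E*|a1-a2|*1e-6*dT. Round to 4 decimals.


Stress = 4218 * |38 - 5| * 1e-6 * 38
= 5.2894 MPa

5.2894


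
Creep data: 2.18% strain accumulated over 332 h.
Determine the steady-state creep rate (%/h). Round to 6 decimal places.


Rate = 2.18 / 332 = 0.006566 %/h

0.006566


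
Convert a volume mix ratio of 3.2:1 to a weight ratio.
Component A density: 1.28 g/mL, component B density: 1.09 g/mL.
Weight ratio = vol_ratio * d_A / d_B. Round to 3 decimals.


= 3.2 * 1.28 / 1.09 = 3.758

3.758


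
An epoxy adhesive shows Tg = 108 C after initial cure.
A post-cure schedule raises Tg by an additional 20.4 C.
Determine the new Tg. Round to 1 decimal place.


New Tg = 108 + 20.4
= 128.4 C

128.4


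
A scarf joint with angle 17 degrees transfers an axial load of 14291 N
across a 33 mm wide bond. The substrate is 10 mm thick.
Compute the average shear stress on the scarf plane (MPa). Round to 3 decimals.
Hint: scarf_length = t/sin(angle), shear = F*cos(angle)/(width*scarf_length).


scarf_length = 10 / sin(17 deg) = 34.2030 mm
cos(17 deg) = 0.956305
shear stress = 14291 * 0.956305 / (33 * 34.2030)
= 12.108 MPa

12.108


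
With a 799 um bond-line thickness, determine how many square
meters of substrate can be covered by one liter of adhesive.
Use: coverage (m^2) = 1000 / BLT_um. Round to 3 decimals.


Coverage = 1000 / 799 = 1.252 m^2

1.252


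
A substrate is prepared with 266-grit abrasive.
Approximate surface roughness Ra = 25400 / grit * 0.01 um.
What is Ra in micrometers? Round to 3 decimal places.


Ra = 25400 / 266 * 0.01 = 0.955 um

0.955


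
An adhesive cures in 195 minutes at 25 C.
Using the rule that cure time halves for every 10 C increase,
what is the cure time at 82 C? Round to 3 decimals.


Factor = 2^((82 - 25) / 10) = 51.9842
Cure time = 195 / 51.9842
= 3.751 minutes

3.751


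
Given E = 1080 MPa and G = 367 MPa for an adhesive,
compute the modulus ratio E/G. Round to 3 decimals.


E/G ratio = 1080 / 367 = 2.943

2.943


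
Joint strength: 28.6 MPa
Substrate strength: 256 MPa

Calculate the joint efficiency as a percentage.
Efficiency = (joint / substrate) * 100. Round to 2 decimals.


Efficiency = (28.6 / 256) * 100 = 11.17%

11.17


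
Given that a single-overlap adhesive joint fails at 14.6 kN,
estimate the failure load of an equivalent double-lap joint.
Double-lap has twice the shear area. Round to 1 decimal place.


Double-lap factor = 2
Expected load = 14.6 * 2 = 29.2 kN

29.2


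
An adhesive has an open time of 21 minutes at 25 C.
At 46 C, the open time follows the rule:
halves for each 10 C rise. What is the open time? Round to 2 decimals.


Factor = 2^((46-25)/10) = 4.2871
Open time = 21 / 4.2871 = 4.90 min

4.90


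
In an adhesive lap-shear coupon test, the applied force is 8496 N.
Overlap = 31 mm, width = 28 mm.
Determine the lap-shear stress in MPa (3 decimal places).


stress = F / (overlap * width)
= 8496 / (31 * 28)
= 9.788 MPa

9.788


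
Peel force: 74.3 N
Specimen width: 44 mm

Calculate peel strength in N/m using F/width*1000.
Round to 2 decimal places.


Peel strength = 74.3 / 44 * 1000 = 1688.64 N/m

1688.64


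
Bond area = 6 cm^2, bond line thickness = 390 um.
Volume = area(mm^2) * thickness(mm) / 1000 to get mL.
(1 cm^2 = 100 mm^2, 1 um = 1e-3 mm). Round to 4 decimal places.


area_mm2 = 6 * 100 = 600
blt_mm = 390 * 1e-3 = 0.39
vol_mm3 = 600 * 0.39 = 234.0
vol_mL = 234.0 / 1000 = 0.2340 mL

0.2340


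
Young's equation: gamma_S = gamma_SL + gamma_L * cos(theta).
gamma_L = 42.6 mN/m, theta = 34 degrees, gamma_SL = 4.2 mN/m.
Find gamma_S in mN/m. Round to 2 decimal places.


cos(34 deg) = 0.829038
gamma_S = 4.2 + 42.6 * 0.829038
= 39.52 mN/m

39.52


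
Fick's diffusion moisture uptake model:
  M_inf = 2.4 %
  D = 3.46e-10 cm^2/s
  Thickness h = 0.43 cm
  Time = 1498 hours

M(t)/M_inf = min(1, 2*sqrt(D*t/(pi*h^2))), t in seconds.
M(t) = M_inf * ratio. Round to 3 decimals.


t_sec = 1498 * 3600 = 5392800
ratio = 2*sqrt(3.46e-10*5392800/(pi*0.43^2))
= min(1, 0.113353)
= 0.113353
M(t) = 2.4 * 0.113353 = 0.272 %

0.272


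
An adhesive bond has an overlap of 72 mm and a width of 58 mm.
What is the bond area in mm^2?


Bond area = overlap * width
= 72 * 58
= 4176 mm^2

4176


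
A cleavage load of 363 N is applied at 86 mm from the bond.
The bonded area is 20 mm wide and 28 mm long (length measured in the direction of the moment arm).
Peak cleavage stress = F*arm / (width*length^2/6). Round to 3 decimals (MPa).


Moment = 363 * 86 = 31218 N*mm
Section modulus = 20 * 784 / 6 = 15680 / 6 mm^3
Stress = 31218 / (15680 / 6) = 187308 / 15680
= 11.946 MPa

11.946


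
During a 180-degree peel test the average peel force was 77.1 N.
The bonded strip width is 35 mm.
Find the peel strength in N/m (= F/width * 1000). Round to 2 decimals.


Peel strength = F/width * 1000
= 77.1 / 35 * 1000
= 2202.86 N/m

2202.86


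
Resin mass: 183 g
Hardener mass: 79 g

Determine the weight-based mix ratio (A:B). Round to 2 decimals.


Ratio = 183 / 79 = 2.32

2.32


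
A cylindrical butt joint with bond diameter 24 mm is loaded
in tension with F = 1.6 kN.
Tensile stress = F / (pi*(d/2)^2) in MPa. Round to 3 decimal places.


Area = pi * (24/2)^2 = 452.3893 mm^2
Stress = 1.6*1000 / 452.3893
= 3.537 MPa

3.537


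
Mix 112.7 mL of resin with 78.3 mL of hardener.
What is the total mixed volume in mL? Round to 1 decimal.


Total = 112.7 + 78.3 = 191.0 mL

191.0


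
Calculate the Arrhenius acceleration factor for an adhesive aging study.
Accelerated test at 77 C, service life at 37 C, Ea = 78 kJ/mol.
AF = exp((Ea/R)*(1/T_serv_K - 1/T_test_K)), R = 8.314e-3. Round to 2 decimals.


T_test = 350.15 K, T_serv = 310.15 K
Ea/R = 78 / 0.008314 = 9381.77
AF = exp(9381.77 * (1/310.15 - 1/350.15))
= 31.68

31.68
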